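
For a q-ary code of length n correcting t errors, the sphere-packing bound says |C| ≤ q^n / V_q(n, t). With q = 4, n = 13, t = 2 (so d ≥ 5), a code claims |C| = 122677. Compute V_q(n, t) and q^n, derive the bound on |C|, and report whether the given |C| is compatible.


V_q(n, t) = 742, q^n = 67108864, Hamming bound = 90443, |C| = 122677 > bound (violated).

Step 1: Compute V_q(n, t) = Σ_{j=0}^2 C(n, j) (q−1)^j.
  j = 0: C(13,0)·(3)^0 = 1·1 = 1.
  j = 1: C(13,1)·(3)^1 = 13·3 = 39.
  j = 2: C(13,2)·(3)^2 = 78·9 = 702.
  V_q(n, t) = 1 + 39 + 702 = 742.
Step 2: q^n = 4^13 = 67108864.
Step 3: Hamming bound ⌊q^n / V_q(n,t)⌋ = ⌊67108864/742⌋ = 90443.
Step 4: Compare |C| = 122677 to 90443: violated.
The claimed |C| lies above the Hamming bound, so no 4-ary code of length 13 with d ≥ 5 can have 122677 codewords.


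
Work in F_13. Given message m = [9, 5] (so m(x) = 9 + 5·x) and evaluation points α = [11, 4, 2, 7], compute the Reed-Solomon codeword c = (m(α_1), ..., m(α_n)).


c = [12, 3, 6, 5]

Message polynomial: m(x) = 9 + 5·x (mod 13).
For each evaluation point α_i, compute m(α_i) mod 13:
  α_1 = 11: Horner steps 5 → 12, so m(11) = 12.
  α_2 = 4: Horner steps 5 → 3, so m(4) = 3.
  α_3 = 2: Horner steps 5 → 6, so m(2) = 6.
  α_4 = 7: Horner steps 5 → 5, so m(7) = 5.
Codeword c = [12, 3, 6, 5] ∈ F_13^4.


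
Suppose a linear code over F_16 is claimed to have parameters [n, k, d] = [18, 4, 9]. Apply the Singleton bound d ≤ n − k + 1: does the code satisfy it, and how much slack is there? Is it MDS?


Singleton RHS = n − k + 1 = 15, slack = 6, bound satisfied, not MDS.

Singleton bound: d ≤ n − k + 1.
Here n = 18, k = 4, so n − k + 1 = 15.
Given d = 9, check d ≤ 15: YES.
Slack = (n − k + 1) − d = 6.
The code is NOT MDS (slack = 6 > 0).
Description: the claimed parameters are [18, 4, 9]_16; such a code would be non-MDS.


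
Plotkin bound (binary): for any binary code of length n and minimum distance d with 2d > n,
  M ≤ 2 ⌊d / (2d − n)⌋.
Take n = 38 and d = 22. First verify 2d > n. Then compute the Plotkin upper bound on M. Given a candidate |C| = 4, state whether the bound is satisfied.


Plotkin bound M ≤ 6; given |C| = 4 ≤ bound (satisfied).

Check applicability: 2d = 44, n = 38.
2d − n = 6 > 0, so Plotkin applies.
Compute d/(2d−n) = 22/6 ≈ 3.6667.
⌊d/(2d−n)⌋ = 3.
Plotkin bound: M ≤ 2·3 = 6.
Given |C| = 4, check: satisfied.
This |C| is below the Plotkin bound.


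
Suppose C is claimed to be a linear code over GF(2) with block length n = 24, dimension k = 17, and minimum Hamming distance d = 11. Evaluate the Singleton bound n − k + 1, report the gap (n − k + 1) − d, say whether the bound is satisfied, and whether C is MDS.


Singleton RHS = n − k + 1 = 8, slack = -3, bound violated (no such code; not MDS).

Singleton bound: d ≤ n − k + 1.
Here n = 24, k = 17, so n − k + 1 = 8.
Given d = 11, check d ≤ 8: NO.
Slack = (n − k + 1) − d = -3.
The slack is negative: d = 11 exceeds n − k + 1 = 8 by 3, so the Singleton bound is violated and no linear [24, 17, 11]_2 code can exist. In particular it is not MDS (MDS requires d = n − k + 1 exactly).
Description: the claimed parameters are [24, 17, 11]_2; such a code would be impossible (violates the Singleton bound).


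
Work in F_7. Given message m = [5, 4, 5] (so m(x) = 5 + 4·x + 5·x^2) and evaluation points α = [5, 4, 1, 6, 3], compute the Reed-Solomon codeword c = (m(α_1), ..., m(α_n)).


c = [3, 3, 0, 6, 6]

Message polynomial: m(x) = 5 + 4·x + 5·x^2 (mod 7).
For each evaluation point α_i, compute m(α_i) mod 7:
  α_1 = 5: Horner steps 5 → 1 → 3, so m(5) = 3.
  α_2 = 4: Horner steps 5 → 3 → 3, so m(4) = 3.
  α_3 = 1: Horner steps 5 → 2 → 0, so m(1) = 0.
  α_4 = 6: Horner steps 5 → 6 → 6, so m(6) = 6.
  α_5 = 3: Horner steps 5 → 5 → 6, so m(3) = 6.
Codeword c = [3, 3, 0, 6, 6] ∈ F_7^5.


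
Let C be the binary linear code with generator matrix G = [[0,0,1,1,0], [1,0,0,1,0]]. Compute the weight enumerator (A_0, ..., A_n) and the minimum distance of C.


Weight distribution: A_0 = 1, A_2 = 3. Minimum distance d = 2.

Enumerate all 2^2 = 4 messages m ∈ F_2^2.
For each, compute codeword c = mG in F_2^5, then tally its weight.
  m = 00 → c = 00000, weight = 0.
  m = 10 → c = 00110, weight = 2.
  m = 01 → c = 10010, weight = 2.
  m = 11 → c = 10100, weight = 2.
Tally weights:
  weight 0: 1 codewords.
  weight 2: 3 codewords.
Minimum distance d = smallest w > 0 with A_w > 0 = 2.
Sanity: Σ A_w = 4 = 2^2 = 4 ✓.


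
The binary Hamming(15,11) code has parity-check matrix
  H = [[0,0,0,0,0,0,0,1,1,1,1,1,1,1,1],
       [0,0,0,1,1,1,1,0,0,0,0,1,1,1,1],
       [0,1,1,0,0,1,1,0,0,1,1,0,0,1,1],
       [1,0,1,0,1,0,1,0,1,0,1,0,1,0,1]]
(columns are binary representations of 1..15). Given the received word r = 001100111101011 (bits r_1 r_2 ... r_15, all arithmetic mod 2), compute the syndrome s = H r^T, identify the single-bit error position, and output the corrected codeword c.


s = (0, 1, 1, 0)^T, error position = 6, corrected codeword c = 001101111101011

Compute s = H r^T mod 2 one row at a time:
  s_1 = 1 + 1 + 1 + 0 + 1 + 0 + 1 + 1 = 6 ≡ 0 (mod 2).
  s_2 = 1 + 0 + 0 + 1 + 1 + 0 + 1 + 1 = 5 ≡ 1 (mod 2).
  s_3 = 0 + 1 + 0 + 1 + 1 + 0 + 1 + 1 = 5 ≡ 1 (mod 2).
  s_4 = 0 + 1 + 0 + 1 + 1 + 0 + 0 + 1 = 4 ≡ 0 (mod 2).
s = (0, 1, 1, 0)^T — this equals column 6 of H (binary 0110), so error is at position 6.
Correct: flip bit 6 of r = 001100111101011 to get c = 001101111101011.


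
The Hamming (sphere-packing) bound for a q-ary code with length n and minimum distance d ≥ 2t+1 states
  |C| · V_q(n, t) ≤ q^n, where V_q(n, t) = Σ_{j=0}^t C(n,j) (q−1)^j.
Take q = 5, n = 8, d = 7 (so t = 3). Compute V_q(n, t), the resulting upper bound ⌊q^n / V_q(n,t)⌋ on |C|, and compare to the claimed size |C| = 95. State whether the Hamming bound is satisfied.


V_q(n, t) = 4065, q^n = 390625, Hamming bound = 96, |C| = 95 ≤ bound (satisfied).

Step 1: Compute V_q(n, t) = Σ_{j=0}^3 C(n, j) (q−1)^j.
  j = 0: C(8,0)·(4)^0 = 1·1 = 1.
  j = 1: C(8,1)·(4)^1 = 8·4 = 32.
  j = 2: C(8,2)·(4)^2 = 28·16 = 448.
  j = 3: C(8,3)·(4)^3 = 56·64 = 3584.
  V_q(n, t) = 1 + 32 + 448 + 3584 = 4065.
Step 2: q^n = 5^8 = 390625.
Step 3: Hamming bound ⌊q^n / V_q(n,t)⌋ = ⌊390625/4065⌋ = 96.
Step 4: Compare |C| = 95 to 96: satisfied.
The claimed |C| lies below the Hamming bound.


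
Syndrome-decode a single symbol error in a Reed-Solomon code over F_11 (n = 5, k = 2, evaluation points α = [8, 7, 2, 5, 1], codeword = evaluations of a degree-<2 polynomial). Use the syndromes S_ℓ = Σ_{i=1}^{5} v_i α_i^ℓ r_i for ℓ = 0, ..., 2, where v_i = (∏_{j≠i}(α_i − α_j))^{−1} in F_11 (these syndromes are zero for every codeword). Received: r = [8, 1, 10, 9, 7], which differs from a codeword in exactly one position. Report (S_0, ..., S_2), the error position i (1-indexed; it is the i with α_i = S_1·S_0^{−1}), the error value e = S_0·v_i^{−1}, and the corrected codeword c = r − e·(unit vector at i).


S = (5, 5, 5), error at position 5, error magnitude e = 4, c = [8, 1, 10, 9, 3].

Step 1: column multipliers v_i = (∏_{j≠i}(α_i − α_j))^{−1} mod 11.
  i = 1 (α = 8): (8−7)(8−2)(8−5)(8−1) = 1·6·3·7 = 126 ≡ 5, so v_1 = 5^{−1} = 9 (mod 11).
  i = 2 (α = 7): (7−8)(7−2)(7−5)(7−1) = (−1)·5·2·6 = −60 ≡ 6, so v_2 = 6^{−1} = 2 (mod 11).
  i = 3 (α = 2): (2−8)(2−7)(2−5)(2−1) = (−6)·(−5)·(−3)·1 = −90 ≡ 9, so v_3 = 9^{−1} = 5 (mod 11).
  i = 4 (α = 5): (5−8)(5−7)(5−2)(5−1) = (−3)·(−2)·3·4 = 72 ≡ 6, so v_4 = 6^{−1} = 2 (mod 11).
  i = 5 (α = 1): (1−8)(1−7)(1−2)(1−5) = (−7)·(−6)·(−1)·(−4) = 168 ≡ 3, so v_5 = 3^{−1} = 4 (mod 11).
  v = [9, 2, 5, 2, 4].
Step 2: syndromes of r = [8, 1, 10, 9, 7] (all sums mod 11).
  S_0 = Σ v_i r_i = 9·8 + 2·1 + 5·10 + 2·9 + 4·7 = 170 ≡ 5.
  S_1 = Σ v_i α_i r_i = 9·8·8 + 2·7·1 + 5·2·10 + 2·5·9 + 4·1·7 = 808 ≡ 5.
  α_i^2 mod 11 = [9, 5, 4, 3, 1].
  S_2 = Σ v_i α_i^2 r_i = 9·9·8 + 2·5·1 + 5·4·10 + 2·3·9 + 4·1·7 = 940 ≡ 5.
  S = (5, 5, 5) ≠ 0, so r is not a codeword (an error is present).
Step 3: locate the error. For a single error e at position i, S_ℓ = v_i·e·α_i^ℓ, so α_err = S_1/S_0.
  S_0^{−1} = 5^{−1} = 9 (mod 11), so α_err = 5·9 = 45 ≡ 1 = α_5. Error position i = 5.
  Consistency check: S_2/S_1 = 5·9 = 45 ≡ 1 = α_err ✓ (single-error assumption holds).
Step 4: error magnitude e = S_0/v_5 = S_0·∏_{j≠5}(α_5 − α_j) = 5·3 = 15 ≡ 4 (mod 11).
Step 5: correct position 5: c_5 = r_5 − e = 7 − 4 ≡ 3 (mod 11). Hence c = [8, 1, 10, 9, 3].
  Check: interpolating c through the α_i gives m(x) = 7 + 7·x (degree < 2) with m(α_i) = c_i for every i, so c is indeed a codeword.


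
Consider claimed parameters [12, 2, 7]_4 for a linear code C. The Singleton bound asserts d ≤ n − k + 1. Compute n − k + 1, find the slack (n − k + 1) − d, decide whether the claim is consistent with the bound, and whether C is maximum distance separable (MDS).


Singleton RHS = n − k + 1 = 11, slack = 4, bound satisfied, not MDS.

Singleton bound: d ≤ n − k + 1.
Here n = 12, k = 2, so n − k + 1 = 11.
Given d = 7, check d ≤ 11: YES.
Slack = (n − k + 1) − d = 4.
The code is NOT MDS (slack = 4 > 0).
Description: the claimed parameters are [12, 2, 7]_4; such a code would be non-MDS.


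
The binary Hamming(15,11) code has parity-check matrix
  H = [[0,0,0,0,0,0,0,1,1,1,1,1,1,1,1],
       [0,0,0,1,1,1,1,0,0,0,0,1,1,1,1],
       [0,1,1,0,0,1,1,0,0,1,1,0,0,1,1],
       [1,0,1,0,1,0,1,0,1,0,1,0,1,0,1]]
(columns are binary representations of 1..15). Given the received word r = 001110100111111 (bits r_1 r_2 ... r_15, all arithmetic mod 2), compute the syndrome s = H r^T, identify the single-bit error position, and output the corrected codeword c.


s = (0, 1, 0, 0)^T, error position = 4, corrected codeword c = 001010100111111

Compute s = H r^T mod 2 one row at a time:
  s_1 = 0 + 0 + 1 + 1 + 1 + 1 + 1 + 1 = 6 ≡ 0 (mod 2).
  s_2 = 1 + 1 + 0 + 1 + 1 + 1 + 1 + 1 = 7 ≡ 1 (mod 2).
  s_3 = 0 + 1 + 0 + 1 + 1 + 1 + 1 + 1 = 6 ≡ 0 (mod 2).
  s_4 = 0 + 1 + 1 + 1 + 0 + 1 + 1 + 1 = 6 ≡ 0 (mod 2).
s = (0, 1, 0, 0)^T — this equals column 4 of H (binary 0100), so error is at position 4.
Correct: flip bit 4 of r = 001110100111111 to get c = 001010100111111.


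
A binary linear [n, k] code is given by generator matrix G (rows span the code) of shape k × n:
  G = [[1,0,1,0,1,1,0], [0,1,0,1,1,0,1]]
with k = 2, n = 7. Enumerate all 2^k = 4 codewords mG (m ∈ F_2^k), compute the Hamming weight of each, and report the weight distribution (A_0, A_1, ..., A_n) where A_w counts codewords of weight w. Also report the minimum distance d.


Weight distribution: A_0 = 1, A_4 = 2, A_6 = 1. Minimum distance d = 4.

Enumerate all 2^2 = 4 messages m ∈ F_2^2.
For each, compute codeword c = mG in F_2^7, then tally its weight.
  m = 00 → c = 0000000, weight = 0.
  m = 10 → c = 1010110, weight = 4.
  m = 01 → c = 0101101, weight = 4.
  m = 11 → c = 1111011, weight = 6.
Tally weights:
  weight 0: 1 codewords.
  weight 4: 2 codewords.
  weight 6: 1 codewords.
Minimum distance d = smallest w > 0 with A_w > 0 = 4.
Sanity: Σ A_w = 4 = 2^2 = 4 ✓.


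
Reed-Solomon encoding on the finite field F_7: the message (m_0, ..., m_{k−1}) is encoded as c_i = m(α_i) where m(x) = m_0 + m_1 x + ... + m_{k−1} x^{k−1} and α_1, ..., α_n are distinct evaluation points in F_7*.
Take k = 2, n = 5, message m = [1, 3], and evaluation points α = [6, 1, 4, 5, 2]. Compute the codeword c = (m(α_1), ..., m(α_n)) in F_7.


c = [5, 4, 6, 2, 0]

Message polynomial: m(x) = 1 + 3·x (mod 7).
For each evaluation point α_i, compute m(α_i) mod 7:
  α_1 = 6: Horner steps 3 → 5, so m(6) = 5.
  α_2 = 1: Horner steps 3 → 4, so m(1) = 4.
  α_3 = 4: Horner steps 3 → 6, so m(4) = 6.
  α_4 = 5: Horner steps 3 → 2, so m(5) = 2.
  α_5 = 2: Horner steps 3 → 0, so m(2) = 0.
Codeword c = [5, 4, 6, 2, 0] ∈ F_7^5.


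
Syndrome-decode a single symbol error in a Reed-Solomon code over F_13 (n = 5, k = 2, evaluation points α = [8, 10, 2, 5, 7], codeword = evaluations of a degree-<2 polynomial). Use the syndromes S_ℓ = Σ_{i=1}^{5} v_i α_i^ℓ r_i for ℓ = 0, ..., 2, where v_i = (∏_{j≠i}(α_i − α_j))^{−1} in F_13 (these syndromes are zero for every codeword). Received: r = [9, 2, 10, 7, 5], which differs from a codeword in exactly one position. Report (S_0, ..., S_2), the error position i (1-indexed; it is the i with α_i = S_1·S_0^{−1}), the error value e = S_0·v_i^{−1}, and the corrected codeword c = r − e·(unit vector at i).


S = (6, 9, 7), error at position 1, error magnitude e = 5, c = [4, 2, 10, 7, 5].

Step 1: column multipliers v_i = (∏_{j≠i}(α_i − α_j))^{−1} mod 13.
  i = 1 (α = 8): (8−10)(8−2)(8−5)(8−7) = (−2)·6·3·1 = −36 ≡ 3, so v_1 = 3^{−1} = 9 (mod 13).
  i = 2 (α = 10): (10−8)(10−2)(10−5)(10−7) = 2·8·5·3 = 240 ≡ 6, so v_2 = 6^{−1} = 11 (mod 13).
  i = 3 (α = 2): (2−8)(2−10)(2−5)(2−7) = (−6)·(−8)·(−3)·(−5) = 720 ≡ 5, so v_3 = 5^{−1} = 8 (mod 13).
  i = 4 (α = 5): (5−8)(5−10)(5−2)(5−7) = (−3)·(−5)·3·(−2) = −90 ≡ 1, so v_4 = 1^{−1} = 1 (mod 13).
  i = 5 (α = 7): (7−8)(7−10)(7−2)(7−5) = (−1)·(−3)·5·2 = 30 ≡ 4, so v_5 = 4^{−1} = 10 (mod 13).
  v = [9, 11, 8, 1, 10].
Step 2: syndromes of r = [9, 2, 10, 7, 5] (all sums mod 13).
  S_0 = Σ v_i r_i = 9·9 + 11·2 + 8·10 + 1·7 + 10·5 = 240 ≡ 6.
  S_1 = Σ v_i α_i r_i = 9·8·9 + 11·10·2 + 8·2·10 + 1·5·7 + 10·7·5 = 1413 ≡ 9.
  α_i^2 mod 13 = [12, 9, 4, 12, 10].
  S_2 = Σ v_i α_i^2 r_i = 9·12·9 + 11·9·2 + 8·4·10 + 1·12·7 + 10·10·5 = 2074 ≡ 7.
  S = (6, 9, 7) ≠ 0, so r is not a codeword (an error is present).
Step 3: locate the error. For a single error e at position i, S_ℓ = v_i·e·α_i^ℓ, so α_err = S_1/S_0.
  S_0^{−1} = 6^{−1} = 11 (mod 13), so α_err = 9·11 = 99 ≡ 8 = α_1. Error position i = 1.
  Consistency check: S_2/S_1 = 7·3 = 21 ≡ 8 = α_err ✓ (single-error assumption holds).
Step 4: error magnitude e = S_0/v_1 = S_0·∏_{j≠1}(α_1 − α_j) = 6·3 = 18 ≡ 5 (mod 13).
Step 5: correct position 1: c_1 = r_1 − e = 9 − 5 ≡ 4 (mod 13). Hence c = [4, 2, 10, 7, 5].
  Check: interpolating c through the α_i gives m(x) = 12 + 12·x (degree < 2) with m(α_i) = c_i for every i, so c is indeed a codeword.


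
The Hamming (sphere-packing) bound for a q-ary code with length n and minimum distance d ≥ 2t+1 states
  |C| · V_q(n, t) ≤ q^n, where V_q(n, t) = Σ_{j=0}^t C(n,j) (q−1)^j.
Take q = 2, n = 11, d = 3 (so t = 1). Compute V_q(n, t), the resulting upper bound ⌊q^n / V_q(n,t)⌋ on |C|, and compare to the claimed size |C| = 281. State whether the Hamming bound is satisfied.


V_q(n, t) = 12, q^n = 2048, Hamming bound = 170, |C| = 281 > bound (violated).

Step 1: Compute V_q(n, t) = Σ_{j=0}^1 C(n, j) (q−1)^j.
  j = 0: C(11,0)·(1)^0 = 1·1 = 1.
  j = 1: C(11,1)·(1)^1 = 11·1 = 11.
  V_q(n, t) = 1 + 11 = 12.
Step 2: q^n = 2^11 = 2048.
Step 3: Hamming bound ⌊q^n / V_q(n,t)⌋ = ⌊2048/12⌋ = 170.
Step 4: Compare |C| = 281 to 170: violated.
The claimed |C| lies above the Hamming bound, so no 2-ary code of length 11 with d ≥ 3 can have 281 codewords.


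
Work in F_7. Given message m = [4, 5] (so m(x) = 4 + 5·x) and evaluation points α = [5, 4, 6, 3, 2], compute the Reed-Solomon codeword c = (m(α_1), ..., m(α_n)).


c = [1, 3, 6, 5, 0]

Message polynomial: m(x) = 4 + 5·x (mod 7).
For each evaluation point α_i, compute m(α_i) mod 7:
  α_1 = 5: Horner steps 5 → 1, so m(5) = 1.
  α_2 = 4: Horner steps 5 → 3, so m(4) = 3.
  α_3 = 6: Horner steps 5 → 6, so m(6) = 6.
  α_4 = 3: Horner steps 5 → 5, so m(3) = 5.
  α_5 = 2: Horner steps 5 → 0, so m(2) = 0.
Codeword c = [1, 3, 6, 5, 0] ∈ F_7^5.


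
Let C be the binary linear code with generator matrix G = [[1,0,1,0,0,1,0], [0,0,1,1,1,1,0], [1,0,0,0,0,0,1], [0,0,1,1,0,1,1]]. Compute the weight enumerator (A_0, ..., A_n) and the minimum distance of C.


Weight distribution: A_0 = 1, A_1 = 1, A_2 = 3, A_3 = 6, A_4 = 3, A_5 = 1, A_6 = 1. Minimum distance d = 1.

Enumerate all 2^4 = 16 messages m ∈ F_2^4.
For each, compute codeword c = mG in F_2^7, then tally its weight.
  m = 0000 → c = 0000000, weight = 0.
  m = 1000 → c = 1010010, weight = 3.
  m = 0100 → c = 0011110, weight = 4.
  m = 1100 → c = 1001100, weight = 3.
  m = 0010 → c = 1000001, weight = 2.
  m = 1010 → c = 0010011, weight = 3.
  m = 0110 → c = 1011111, weight = 6.
  m = 1110 → c = 0001101, weight = 3.
  m = 0001 → c = 0011011, weight = 4.
  m = 1001 → c = 1001001, weight = 3.
  m = 0101 → c = 0000101, weight = 2.
  m = 1101 → c = 1010111, weight = 5.
  m = 0011 → c = 1011010, weight = 4.
  m = 1011 → c = 0001000, weight = 1.
  m = 0111 → c = 1000100, weight = 2.
  m = 1111 → c = 0010110, weight = 3.
Tally weights:
  weight 0: 1 codewords.
  weight 1: 1 codewords.
  weight 2: 3 codewords.
  weight 3: 6 codewords.
  weight 4: 3 codewords.
  weight 5: 1 codewords.
  weight 6: 1 codewords.
Minimum distance d = smallest w > 0 with A_w > 0 = 1.
Sanity: Σ A_w = 16 = 2^4 = 16 ✓.


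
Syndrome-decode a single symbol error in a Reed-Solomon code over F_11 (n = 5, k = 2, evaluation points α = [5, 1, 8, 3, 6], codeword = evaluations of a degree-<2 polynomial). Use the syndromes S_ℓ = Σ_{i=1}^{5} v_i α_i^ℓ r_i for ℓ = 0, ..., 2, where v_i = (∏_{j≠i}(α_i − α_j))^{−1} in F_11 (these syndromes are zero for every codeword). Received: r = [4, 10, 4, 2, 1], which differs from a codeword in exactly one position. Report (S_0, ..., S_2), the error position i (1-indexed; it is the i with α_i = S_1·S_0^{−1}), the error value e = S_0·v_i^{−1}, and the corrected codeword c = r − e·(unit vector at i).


S = (5, 3, 4), error at position 1, error magnitude e = 10, c = [5, 10, 4, 2, 1].

Step 1: column multipliers v_i = (∏_{j≠i}(α_i − α_j))^{−1} mod 11.
  i = 1 (α = 5): (5−1)(5−8)(5−3)(5−6) = 4·(−3)·2·(−1) = 24 ≡ 2, so v_1 = 2^{−1} = 6 (mod 11).
  i = 2 (α = 1): (1−5)(1−8)(1−3)(1−6) = (−4)·(−7)·(−2)·(−5) = 280 ≡ 5, so v_2 = 5^{−1} = 9 (mod 11).
  i = 3 (α = 8): (8−5)(8−1)(8−3)(8−6) = 3·7·5·2 = 210 ≡ 1, so v_3 = 1^{−1} = 1 (mod 11).
  i = 4 (α = 3): (3−5)(3−1)(3−8)(3−6) = (−2)·2·(−5)·(−3) = −60 ≡ 6, so v_4 = 6^{−1} = 2 (mod 11).
  i = 5 (α = 6): (6−5)(6−1)(6−8)(6−3) = 1·5·(−2)·3 = −30 ≡ 3, so v_5 = 3^{−1} = 4 (mod 11).
  v = [6, 9, 1, 2, 4].
Step 2: syndromes of r = [4, 10, 4, 2, 1] (all sums mod 11).
  S_0 = Σ v_i r_i = 6·4 + 9·10 + 1·4 + 2·2 + 4·1 = 126 ≡ 5.
  S_1 = Σ v_i α_i r_i = 6·5·4 + 9·1·10 + 1·8·4 + 2·3·2 + 4·6·1 = 278 ≡ 3.
  α_i^2 mod 11 = [3, 1, 9, 9, 3].
  S_2 = Σ v_i α_i^2 r_i = 6·3·4 + 9·1·10 + 1·9·4 + 2·9·2 + 4·3·1 = 246 ≡ 4.
  S = (5, 3, 4) ≠ 0, so r is not a codeword (an error is present).
Step 3: locate the error. For a single error e at position i, S_ℓ = v_i·e·α_i^ℓ, so α_err = S_1/S_0.
  S_0^{−1} = 5^{−1} = 9 (mod 11), so α_err = 3·9 = 27 ≡ 5 = α_1. Error position i = 1.
  Consistency check: S_2/S_1 = 4·4 = 16 ≡ 5 = α_err ✓ (single-error assumption holds).
Step 4: error magnitude e = S_0/v_1 = S_0·∏_{j≠1}(α_1 − α_j) = 5·2 = 10 ≡ 10 (mod 11).
Step 5: correct position 1: c_1 = r_1 − e = 4 − 10 ≡ 5 (mod 11). Hence c = [5, 10, 4, 2, 1].
  Check: interpolating c through the α_i gives m(x) = 3 + 7·x (degree < 2) with m(α_i) = c_i for every i, so c is indeed a codeword.


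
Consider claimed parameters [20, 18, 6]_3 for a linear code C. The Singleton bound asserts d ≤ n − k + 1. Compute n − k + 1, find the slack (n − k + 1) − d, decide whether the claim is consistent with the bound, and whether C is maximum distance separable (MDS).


Singleton RHS = n − k + 1 = 3, slack = -3, bound violated (no such code; not MDS).

Singleton bound: d ≤ n − k + 1.
Here n = 20, k = 18, so n − k + 1 = 3.
Given d = 6, check d ≤ 3: NO.
Slack = (n − k + 1) − d = -3.
The slack is negative: d = 6 exceeds n − k + 1 = 3 by 3, so the Singleton bound is violated and no linear [20, 18, 6]_3 code can exist. In particular it is not MDS (MDS requires d = n − k + 1 exactly).
Description: the claimed parameters are [20, 18, 6]_3; such a code would be impossible (violates the Singleton bound).


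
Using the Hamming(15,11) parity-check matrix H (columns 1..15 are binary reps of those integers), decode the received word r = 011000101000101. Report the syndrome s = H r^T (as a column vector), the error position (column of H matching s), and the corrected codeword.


s = (1, 1, 0, 1)^T, error position = 13, corrected codeword c = 011000101000001

Compute s = H r^T mod 2 one row at a time:
  s_1 = 0 + 1 + 0 + 0 + 0 + 1 + 0 + 1 = 3 ≡ 1 (mod 2).
  s_2 = 0 + 0 + 0 + 1 + 0 + 1 + 0 + 1 = 3 ≡ 1 (mod 2).
  s_3 = 1 + 1 + 0 + 1 + 0 + 0 + 0 + 1 = 4 ≡ 0 (mod 2).
  s_4 = 0 + 1 + 0 + 1 + 1 + 0 + 1 + 1 = 5 ≡ 1 (mod 2).
s = (1, 1, 0, 1)^T — this equals column 13 of H (binary 1101), so error is at position 13.
Correct: flip bit 13 of r = 011000101000101 to get c = 011000101000001.


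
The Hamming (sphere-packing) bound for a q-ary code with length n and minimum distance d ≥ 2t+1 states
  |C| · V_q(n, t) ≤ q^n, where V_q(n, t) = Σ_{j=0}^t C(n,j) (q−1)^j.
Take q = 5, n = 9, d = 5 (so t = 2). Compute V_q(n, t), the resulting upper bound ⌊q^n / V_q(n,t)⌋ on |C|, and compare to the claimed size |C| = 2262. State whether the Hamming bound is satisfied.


V_q(n, t) = 613, q^n = 1953125, Hamming bound = 3186, |C| = 2262 ≤ bound (satisfied).

Step 1: Compute V_q(n, t) = Σ_{j=0}^2 C(n, j) (q−1)^j.
  j = 0: C(9,0)·(4)^0 = 1·1 = 1.
  j = 1: C(9,1)·(4)^1 = 9·4 = 36.
  j = 2: C(9,2)·(4)^2 = 36·16 = 576.
  V_q(n, t) = 1 + 36 + 576 = 613.
Step 2: q^n = 5^9 = 1953125.
Step 3: Hamming bound ⌊q^n / V_q(n,t)⌋ = ⌊1953125/613⌋ = 3186.
Step 4: Compare |C| = 2262 to 3186: satisfied.
The claimed |C| lies below the Hamming bound.


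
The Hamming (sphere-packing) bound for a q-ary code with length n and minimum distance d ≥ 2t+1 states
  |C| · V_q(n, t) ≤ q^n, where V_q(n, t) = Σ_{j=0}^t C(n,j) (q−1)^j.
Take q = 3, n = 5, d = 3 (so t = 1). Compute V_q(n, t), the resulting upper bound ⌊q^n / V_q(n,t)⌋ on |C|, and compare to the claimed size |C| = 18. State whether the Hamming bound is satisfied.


V_q(n, t) = 11, q^n = 243, Hamming bound = 22, |C| = 18 ≤ bound (satisfied).

Step 1: Compute V_q(n, t) = Σ_{j=0}^1 C(n, j) (q−1)^j.
  j = 0: C(5,0)·(2)^0 = 1·1 = 1.
  j = 1: C(5,1)·(2)^1 = 5·2 = 10.
  V_q(n, t) = 1 + 10 = 11.
Step 2: q^n = 3^5 = 243.
Step 3: Hamming bound ⌊q^n / V_q(n,t)⌋ = ⌊243/11⌋ = 22.
Step 4: Compare |C| = 18 to 22: satisfied.
The claimed |C| lies below the Hamming bound.


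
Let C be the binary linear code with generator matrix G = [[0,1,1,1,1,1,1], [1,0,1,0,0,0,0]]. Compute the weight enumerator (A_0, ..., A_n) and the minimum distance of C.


Weight distribution: A_0 = 1, A_2 = 1, A_6 = 2. Minimum distance d = 2.

Enumerate all 2^2 = 4 messages m ∈ F_2^2.
For each, compute codeword c = mG in F_2^7, then tally its weight.
  m = 00 → c = 0000000, weight = 0.
  m = 10 → c = 0111111, weight = 6.
  m = 01 → c = 1010000, weight = 2.
  m = 11 → c = 1101111, weight = 6.
Tally weights:
  weight 0: 1 codewords.
  weight 2: 1 codewords.
  weight 6: 2 codewords.
Minimum distance d = smallest w > 0 with A_w > 0 = 2.
Sanity: Σ A_w = 4 = 2^2 = 4 ✓.


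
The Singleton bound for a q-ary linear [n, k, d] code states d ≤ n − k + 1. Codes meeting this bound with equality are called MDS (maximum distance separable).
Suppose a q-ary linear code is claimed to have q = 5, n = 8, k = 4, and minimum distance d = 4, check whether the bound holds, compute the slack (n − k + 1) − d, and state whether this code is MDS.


Singleton RHS = n − k + 1 = 5, slack = 1, bound satisfied, not MDS.

Singleton bound: d ≤ n − k + 1.
Here n = 8, k = 4, so n − k + 1 = 5.
Given d = 4, check d ≤ 5: YES.
Slack = (n − k + 1) − d = 1.
The code is NOT MDS (slack = 1 > 0).
Description: the claimed parameters are [8, 4, 4]_5; such a code would be non-MDS.


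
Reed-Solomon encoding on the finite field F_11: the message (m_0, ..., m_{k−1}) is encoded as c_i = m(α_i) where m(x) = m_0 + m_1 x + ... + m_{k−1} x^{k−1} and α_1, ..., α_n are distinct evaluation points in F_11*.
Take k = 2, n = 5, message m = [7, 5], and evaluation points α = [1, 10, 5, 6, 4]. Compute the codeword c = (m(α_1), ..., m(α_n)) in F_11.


c = [1, 2, 10, 4, 5]

Message polynomial: m(x) = 7 + 5·x (mod 11).
For each evaluation point α_i, compute m(α_i) mod 11:
  α_1 = 1: Horner steps 5 → 1, so m(1) = 1.
  α_2 = 10: Horner steps 5 → 2, so m(10) = 2.
  α_3 = 5: Horner steps 5 → 10, so m(5) = 10.
  α_4 = 6: Horner steps 5 → 4, so m(6) = 4.
  α_5 = 4: Horner steps 5 → 5, so m(4) = 5.
Codeword c = [1, 2, 10, 4, 5] ∈ F_11^5.


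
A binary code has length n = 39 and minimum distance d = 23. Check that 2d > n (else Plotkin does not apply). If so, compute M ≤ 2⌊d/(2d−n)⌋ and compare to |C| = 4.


Plotkin bound M ≤ 6; given |C| = 4 ≤ bound (satisfied).

Check applicability: 2d = 46, n = 39.
2d − n = 7 > 0, so Plotkin applies.
Compute d/(2d−n) = 23/7 ≈ 3.2857.
⌊d/(2d−n)⌋ = 3.
Plotkin bound: M ≤ 2·3 = 6.
Given |C| = 4, check: satisfied.
This |C| is below the Plotkin bound.


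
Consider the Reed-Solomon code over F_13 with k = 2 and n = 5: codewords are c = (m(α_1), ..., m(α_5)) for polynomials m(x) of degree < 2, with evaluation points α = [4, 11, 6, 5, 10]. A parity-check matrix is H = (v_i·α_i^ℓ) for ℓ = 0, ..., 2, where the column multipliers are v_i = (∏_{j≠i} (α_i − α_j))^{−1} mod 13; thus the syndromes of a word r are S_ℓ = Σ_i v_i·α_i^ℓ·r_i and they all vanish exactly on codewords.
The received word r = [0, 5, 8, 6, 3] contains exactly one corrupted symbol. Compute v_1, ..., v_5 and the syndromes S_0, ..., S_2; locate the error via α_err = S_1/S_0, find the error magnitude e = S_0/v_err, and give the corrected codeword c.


S = (8, 6, 11), error at position 1, error magnitude e = 9, c = [4, 5, 8, 6, 3].

Step 1: column multipliers v_i = (∏_{j≠i}(α_i − α_j))^{−1} mod 13.
  i = 1 (α = 4): (4−11)(4−6)(4−5)(4−10) = (−7)·(−2)·(−1)·(−6) = 84 ≡ 6, so v_1 = 6^{−1} = 11 (mod 13).
  i = 2 (α = 11): (11−4)(11−6)(11−5)(11−10) = 7·5·6·1 = 210 ≡ 2, so v_2 = 2^{−1} = 7 (mod 13).
  i = 3 (α = 6): (6−4)(6−11)(6−5)(6−10) = 2·(−5)·1·(−4) = 40 ≡ 1, so v_3 = 1^{−1} = 1 (mod 13).
  i = 4 (α = 5): (5−4)(5−11)(5−6)(5−10) = 1·(−6)·(−1)·(−5) = −30 ≡ 9, so v_4 = 9^{−1} = 3 (mod 13).
  i = 5 (α = 10): (10−4)(10−11)(10−6)(10−5) = 6·(−1)·4·5 = −120 ≡ 10, so v_5 = 10^{−1} = 4 (mod 13).
  v = [11, 7, 1, 3, 4].
Step 2: syndromes of r = [0, 5, 8, 6, 3] (all sums mod 13).
  S_0 = Σ v_i r_i = 11·0 + 7·5 + 1·8 + 3·6 + 4·3 = 73 ≡ 8.
  S_1 = Σ v_i α_i r_i = 11·4·0 + 7·11·5 + 1·6·8 + 3·5·6 + 4·10·3 = 643 ≡ 6.
  α_i^2 mod 13 = [3, 4, 10, 12, 9].
  S_2 = Σ v_i α_i^2 r_i = 11·3·0 + 7·4·5 + 1·10·8 + 3·12·6 + 4·9·3 = 544 ≡ 11.
  S = (8, 6, 11) ≠ 0, so r is not a codeword (an error is present).
Step 3: locate the error. For a single error e at position i, S_ℓ = v_i·e·α_i^ℓ, so α_err = S_1/S_0.
  S_0^{−1} = 8^{−1} = 5 (mod 13), so α_err = 6·5 = 30 ≡ 4 = α_1. Error position i = 1.
  Consistency check: S_2/S_1 = 11·11 = 121 ≡ 4 = α_err ✓ (single-error assumption holds).
Step 4: error magnitude e = S_0/v_1 = S_0·∏_{j≠1}(α_1 − α_j) = 8·6 = 48 ≡ 9 (mod 13).
Step 5: correct position 1: c_1 = r_1 − e = 0 − 9 ≡ 4 (mod 13). Hence c = [4, 5, 8, 6, 3].
  Check: interpolating c through the α_i gives m(x) = 9 + 2·x (degree < 2) with m(α_i) = c_i for every i, so c is indeed a codeword.


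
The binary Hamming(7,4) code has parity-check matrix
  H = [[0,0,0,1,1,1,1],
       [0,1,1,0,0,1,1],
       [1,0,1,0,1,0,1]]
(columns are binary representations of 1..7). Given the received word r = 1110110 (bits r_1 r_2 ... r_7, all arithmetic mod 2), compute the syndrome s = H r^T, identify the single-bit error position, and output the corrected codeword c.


s = (0, 1, 1)^T, error position = 3, corrected codeword c = 1100110

Compute s = H r^T mod 2 one row at a time:
  s_1 = 0 + 1 + 1 + 0 = 2 ≡ 0 (mod 2).
  s_2 = 1 + 1 + 1 + 0 = 3 ≡ 1 (mod 2).
  s_3 = 1 + 1 + 1 + 0 = 3 ≡ 1 (mod 2).
s = (0, 1, 1)^T — this equals column 3 of H (binary 011), so error is at position 3.
Correct: flip bit 3 of r = 1110110 to get c = 1100110.


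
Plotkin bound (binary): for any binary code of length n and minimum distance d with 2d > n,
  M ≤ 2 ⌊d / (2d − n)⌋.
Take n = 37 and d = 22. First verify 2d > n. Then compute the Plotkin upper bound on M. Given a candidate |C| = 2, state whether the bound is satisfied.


Plotkin bound M ≤ 6; given |C| = 2 ≤ bound (satisfied).

Check applicability: 2d = 44, n = 37.
2d − n = 7 > 0, so Plotkin applies.
Compute d/(2d−n) = 22/7 ≈ 3.1429.
⌊d/(2d−n)⌋ = 3.
Plotkin bound: M ≤ 2·3 = 6.
Given |C| = 2, check: satisfied.
This |C| is below the Plotkin bound.


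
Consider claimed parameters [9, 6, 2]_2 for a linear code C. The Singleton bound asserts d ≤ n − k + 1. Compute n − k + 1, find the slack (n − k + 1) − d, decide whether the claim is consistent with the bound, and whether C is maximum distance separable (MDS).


Singleton RHS = n − k + 1 = 4, slack = 2, bound satisfied, not MDS.

Singleton bound: d ≤ n − k + 1.
Here n = 9, k = 6, so n − k + 1 = 4.
Given d = 2, check d ≤ 4: YES.
Slack = (n − k + 1) − d = 2.
The code is NOT MDS (slack = 2 > 0).
Description: the claimed parameters are [9, 6, 2]_2; such a code would be non-MDS.


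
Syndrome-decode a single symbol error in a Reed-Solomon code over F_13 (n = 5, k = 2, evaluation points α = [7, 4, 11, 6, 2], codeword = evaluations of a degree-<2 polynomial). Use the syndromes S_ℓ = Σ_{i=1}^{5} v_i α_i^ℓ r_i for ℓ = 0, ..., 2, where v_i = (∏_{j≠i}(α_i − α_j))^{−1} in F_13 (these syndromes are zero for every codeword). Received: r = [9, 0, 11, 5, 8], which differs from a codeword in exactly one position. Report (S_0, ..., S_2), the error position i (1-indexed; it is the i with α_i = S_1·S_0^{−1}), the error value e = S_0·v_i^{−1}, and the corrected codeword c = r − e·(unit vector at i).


S = (12, 6, 3), error at position 1, error magnitude e = 8, c = [1, 0, 11, 5, 8].

Step 1: column multipliers v_i = (∏_{j≠i}(α_i − α_j))^{−1} mod 13.
  i = 1 (α = 7): (7−4)(7−11)(7−6)(7−2) = 3·(−4)·1·5 = −60 ≡ 5, so v_1 = 5^{−1} = 8 (mod 13).
  i = 2 (α = 4): (4−7)(4−11)(4−6)(4−2) = (−3)·(−7)·(−2)·2 = −84 ≡ 7, so v_2 = 7^{−1} = 2 (mod 13).
  i = 3 (α = 11): (11−7)(11−4)(11−6)(11−2) = 4·7·5·9 = 1260 ≡ 12, so v_3 = 12^{−1} = 12 (mod 13).
  i = 4 (α = 6): (6−7)(6−4)(6−11)(6−2) = (−1)·2·(−5)·4 = 40 ≡ 1, so v_4 = 1^{−1} = 1 (mod 13).
  i = 5 (α = 2): (2−7)(2−4)(2−11)(2−6) = (−5)·(−2)·(−9)·(−4) = 360 ≡ 9, so v_5 = 9^{−1} = 3 (mod 13).
  v = [8, 2, 12, 1, 3].
Step 2: syndromes of r = [9, 0, 11, 5, 8] (all sums mod 13).
  S_0 = Σ v_i r_i = 8·9 + 2·0 + 12·11 + 1·5 + 3·8 = 233 ≡ 12.
  S_1 = Σ v_i α_i r_i = 8·7·9 + 2·4·0 + 12·11·11 + 1·6·5 + 3·2·8 = 2034 ≡ 6.
  α_i^2 mod 13 = [10, 3, 4, 10, 4].
  S_2 = Σ v_i α_i^2 r_i = 8·10·9 + 2·3·0 + 12·4·11 + 1·10·5 + 3·4·8 = 1394 ≡ 3.
  S = (12, 6, 3) ≠ 0, so r is not a codeword (an error is present).
Step 3: locate the error. For a single error e at position i, S_ℓ = v_i·e·α_i^ℓ, so α_err = S_1/S_0.
  S_0^{−1} = 12^{−1} = 12 (mod 13), so α_err = 6·12 = 72 ≡ 7 = α_1. Error position i = 1.
  Consistency check: S_2/S_1 = 3·11 = 33 ≡ 7 = α_err ✓ (single-error assumption holds).
Step 4: error magnitude e = S_0/v_1 = S_0·∏_{j≠1}(α_1 − α_j) = 12·5 = 60 ≡ 8 (mod 13).
Step 5: correct position 1: c_1 = r_1 − e = 9 − 8 ≡ 1 (mod 13). Hence c = [1, 0, 11, 5, 8].
  Check: interpolating c through the α_i gives m(x) = 3 + 9·x (degree < 2) with m(α_i) = c_i for every i, so c is indeed a codeword.


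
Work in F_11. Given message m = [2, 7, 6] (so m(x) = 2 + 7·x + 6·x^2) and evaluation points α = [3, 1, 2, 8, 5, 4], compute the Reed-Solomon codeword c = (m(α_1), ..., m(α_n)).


c = [0, 4, 7, 2, 0, 5]

Message polynomial: m(x) = 2 + 7·x + 6·x^2 (mod 11).
For each evaluation point α_i, compute m(α_i) mod 11:
  α_1 = 3: Horner steps 6 → 3 → 0, so m(3) = 0.
  α_2 = 1: Horner steps 6 → 2 → 4, so m(1) = 4.
  α_3 = 2: Horner steps 6 → 8 → 7, so m(2) = 7.
  α_4 = 8: Horner steps 6 → 0 → 2, so m(8) = 2.
  α_5 = 5: Horner steps 6 → 4 → 0, so m(5) = 0.
  α_6 = 4: Horner steps 6 → 9 → 5, so m(4) = 5.
Codeword c = [0, 4, 7, 2, 0, 5] ∈ F_11^6.


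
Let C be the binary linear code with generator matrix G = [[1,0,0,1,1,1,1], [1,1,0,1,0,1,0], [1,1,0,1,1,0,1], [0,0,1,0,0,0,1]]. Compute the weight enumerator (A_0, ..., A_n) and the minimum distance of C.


Weight distribution: A_0 = 1, A_2 = 3, A_3 = 4, A_4 = 3, A_5 = 4, A_6 = 1. Minimum distance d = 2.

Enumerate all 2^4 = 16 messages m ∈ F_2^4.
For each, compute codeword c = mG in F_2^7, then tally its weight.
  m = 0000 → c = 0000000, weight = 0.
  m = 1000 → c = 1001111, weight = 5.
  m = 0100 → c = 1101010, weight = 4.
  m = 1100 → c = 0100101, weight = 3.
  m = 0010 → c = 1101101, weight = 5.
  m = 1010 → c = 0100010, weight = 2.
  m = 0110 → c = 0000111, weight = 3.
  m = 1110 → c = 1001000, weight = 2.
  m = 0001 → c = 0010001, weight = 2.
  m = 1001 → c = 1011110, weight = 5.
  m = 0101 → c = 1111011, weight = 6.
  m = 1101 → c = 0110100, weight = 3.
  m = 0011 → c = 1111100, weight = 5.
  m = 1011 → c = 0110011, weight = 4.
  m = 0111 → c = 0010110, weight = 3.
  m = 1111 → c = 1011001, weight = 4.
Tally weights:
  weight 0: 1 codewords.
  weight 2: 3 codewords.
  weight 3: 4 codewords.
  weight 4: 3 codewords.
  weight 5: 4 codewords.
  weight 6: 1 codewords.
Minimum distance d = smallest w > 0 with A_w > 0 = 2.
Sanity: Σ A_w = 16 = 2^4 = 16 ✓.


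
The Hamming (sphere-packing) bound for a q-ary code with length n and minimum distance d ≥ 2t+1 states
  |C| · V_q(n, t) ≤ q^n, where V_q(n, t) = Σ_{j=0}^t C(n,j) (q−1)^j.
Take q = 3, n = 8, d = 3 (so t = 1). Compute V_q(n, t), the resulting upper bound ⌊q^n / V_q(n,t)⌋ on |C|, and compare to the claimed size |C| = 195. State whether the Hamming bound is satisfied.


V_q(n, t) = 17, q^n = 6561, Hamming bound = 385, |C| = 195 ≤ bound (satisfied).

Step 1: Compute V_q(n, t) = Σ_{j=0}^1 C(n, j) (q−1)^j.
  j = 0: C(8,0)·(2)^0 = 1·1 = 1.
  j = 1: C(8,1)·(2)^1 = 8·2 = 16.
  V_q(n, t) = 1 + 16 = 17.
Step 2: q^n = 3^8 = 6561.
Step 3: Hamming bound ⌊q^n / V_q(n,t)⌋ = ⌊6561/17⌋ = 385.
Step 4: Compare |C| = 195 to 385: satisfied.
The claimed |C| lies below the Hamming bound.


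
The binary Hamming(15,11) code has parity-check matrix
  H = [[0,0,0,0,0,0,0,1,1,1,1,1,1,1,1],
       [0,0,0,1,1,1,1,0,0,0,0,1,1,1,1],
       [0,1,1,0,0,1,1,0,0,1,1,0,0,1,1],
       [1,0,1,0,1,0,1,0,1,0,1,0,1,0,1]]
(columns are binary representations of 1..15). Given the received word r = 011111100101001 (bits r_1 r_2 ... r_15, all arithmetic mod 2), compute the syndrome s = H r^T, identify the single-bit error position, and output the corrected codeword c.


s = (1, 0, 0, 0)^T, error position = 8, corrected codeword c = 011111110101001

Compute s = H r^T mod 2 one row at a time:
  s_1 = 0 + 0 + 1 + 0 + 1 + 0 + 0 + 1 = 3 ≡ 1 (mod 2).
  s_2 = 1 + 1 + 1 + 1 + 1 + 0 + 0 + 1 = 6 ≡ 0 (mod 2).
  s_3 = 1 + 1 + 1 + 1 + 1 + 0 + 0 + 1 = 6 ≡ 0 (mod 2).
  s_4 = 0 + 1 + 1 + 1 + 0 + 0 + 0 + 1 = 4 ≡ 0 (mod 2).
s = (1, 0, 0, 0)^T — this equals column 8 of H (binary 1000), so error is at position 8.
Correct: flip bit 8 of r = 011111100101001 to get c = 011111110101001.


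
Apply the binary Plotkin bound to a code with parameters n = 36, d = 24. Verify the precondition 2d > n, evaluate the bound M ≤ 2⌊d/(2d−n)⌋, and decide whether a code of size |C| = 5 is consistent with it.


Plotkin bound M ≤ 4; given |C| = 5 > bound (violated).

Check applicability: 2d = 48, n = 36.
2d − n = 12 > 0, so Plotkin applies.
Compute d/(2d−n) = 24/12 ≈ 2.0000.
⌊d/(2d−n)⌋ = 2.
Plotkin bound: M ≤ 2·2 = 4.
Given |C| = 5, check: VIOLATED.
This |C| is above the Plotkin bound, so no binary code with n = 36, d = 24 and 5 codewords exists.


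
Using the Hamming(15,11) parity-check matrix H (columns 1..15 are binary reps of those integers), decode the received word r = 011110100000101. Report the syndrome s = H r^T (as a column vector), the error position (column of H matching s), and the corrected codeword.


s = (0, 1, 0, 1)^T, error position = 5, corrected codeword c = 011100100000101

Compute s = H r^T mod 2 one row at a time:
  s_1 = 0 + 0 + 0 + 0 + 0 + 1 + 0 + 1 = 2 ≡ 0 (mod 2).
  s_2 = 1 + 1 + 0 + 1 + 0 + 1 + 0 + 1 = 5 ≡ 1 (mod 2).
  s_3 = 1 + 1 + 0 + 1 + 0 + 0 + 0 + 1 = 4 ≡ 0 (mod 2).
  s_4 = 0 + 1 + 1 + 1 + 0 + 0 + 1 + 1 = 5 ≡ 1 (mod 2).
s = (0, 1, 0, 1)^T — this equals column 5 of H (binary 0101), so error is at position 5.
Correct: flip bit 5 of r = 011110100000101 to get c = 011100100000101.


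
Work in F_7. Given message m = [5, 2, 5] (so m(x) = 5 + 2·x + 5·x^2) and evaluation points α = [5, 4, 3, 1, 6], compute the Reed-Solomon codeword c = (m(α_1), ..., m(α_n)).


c = [0, 2, 0, 5, 1]

Message polynomial: m(x) = 5 + 2·x + 5·x^2 (mod 7).
For each evaluation point α_i, compute m(α_i) mod 7:
  α_1 = 5: Horner steps 5 → 6 → 0, so m(5) = 0.
  α_2 = 4: Horner steps 5 → 1 → 2, so m(4) = 2.
  α_3 = 3: Horner steps 5 → 3 → 0, so m(3) = 0.
  α_4 = 1: Horner steps 5 → 0 → 5, so m(1) = 5.
  α_5 = 6: Horner steps 5 → 4 → 1, so m(6) = 1.
Codeword c = [0, 2, 0, 5, 1] ∈ F_7^5.


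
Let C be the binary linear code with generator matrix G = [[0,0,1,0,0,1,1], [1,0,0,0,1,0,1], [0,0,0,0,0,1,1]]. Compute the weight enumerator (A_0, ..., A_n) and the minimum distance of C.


Weight distribution: A_0 = 1, A_1 = 1, A_2 = 1, A_3 = 3, A_4 = 2. Minimum distance d = 1.

Enumerate all 2^3 = 8 messages m ∈ F_2^3.
For each, compute codeword c = mG in F_2^7, then tally its weight.
  m = 000 → c = 0000000, weight = 0.
  m = 100 → c = 0010011, weight = 3.
  m = 010 → c = 1000101, weight = 3.
  m = 110 → c = 1010110, weight = 4.
  m = 001 → c = 0000011, weight = 2.
  m = 101 → c = 0010000, weight = 1.
  m = 011 → c = 1000110, weight = 3.
  m = 111 → c = 1010101, weight = 4.
Tally weights:
  weight 0: 1 codewords.
  weight 1: 1 codewords.
  weight 2: 1 codewords.
  weight 3: 3 codewords.
  weight 4: 2 codewords.
Minimum distance d = smallest w > 0 with A_w > 0 = 1.
Sanity: Σ A_w = 8 = 2^3 = 8 ✓.


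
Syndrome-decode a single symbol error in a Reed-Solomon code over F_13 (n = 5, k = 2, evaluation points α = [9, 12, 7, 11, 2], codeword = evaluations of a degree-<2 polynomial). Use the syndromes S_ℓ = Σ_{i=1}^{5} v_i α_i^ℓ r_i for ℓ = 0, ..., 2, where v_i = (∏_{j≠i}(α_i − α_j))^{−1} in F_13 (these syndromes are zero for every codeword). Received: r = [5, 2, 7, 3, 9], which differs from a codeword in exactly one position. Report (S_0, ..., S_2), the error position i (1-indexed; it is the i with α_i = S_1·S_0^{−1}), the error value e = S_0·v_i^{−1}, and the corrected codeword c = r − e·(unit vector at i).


S = (9, 5, 10), error at position 5, error magnitude e = 10, c = [5, 2, 7, 3, 12].

Step 1: column multipliers v_i = (∏_{j≠i}(α_i − α_j))^{−1} mod 13.
  i = 1 (α = 9): (9−12)(9−7)(9−11)(9−2) = (−3)·2·(−2)·7 = 84 ≡ 6, so v_1 = 6^{−1} = 11 (mod 13).
  i = 2 (α = 12): (12−9)(12−7)(12−11)(12−2) = 3·5·1·10 = 150 ≡ 7, so v_2 = 7^{−1} = 2 (mod 13).
  i = 3 (α = 7): (7−9)(7−12)(7−11)(7−2) = (−2)·(−5)·(−4)·5 = −200 ≡ 8, so v_3 = 8^{−1} = 5 (mod 13).
  i = 4 (α = 11): (11−9)(11−12)(11−7)(11−2) = 2·(−1)·4·9 = −72 ≡ 6, so v_4 = 6^{−1} = 11 (mod 13).
  i = 5 (α = 2): (2−9)(2−12)(2−7)(2−11) = (−7)·(−10)·(−5)·(−9) = 3150 ≡ 4, so v_5 = 4^{−1} = 10 (mod 13).
  v = [11, 2, 5, 11, 10].
Step 2: syndromes of r = [5, 2, 7, 3, 9] (all sums mod 13).
  S_0 = Σ v_i r_i = 11·5 + 2·2 + 5·7 + 11·3 + 10·9 = 217 ≡ 9.
  S_1 = Σ v_i α_i r_i = 11·9·5 + 2·12·2 + 5·7·7 + 11·11·3 + 10·2·9 = 1331 ≡ 5.
  α_i^2 mod 13 = [3, 1, 10, 4, 4].
  S_2 = Σ v_i α_i^2 r_i = 11·3·5 + 2·1·2 + 5·10·7 + 11·4·3 + 10·4·9 = 1011 ≡ 10.
  S = (9, 5, 10) ≠ 0, so r is not a codeword (an error is present).
Step 3: locate the error. For a single error e at position i, S_ℓ = v_i·e·α_i^ℓ, so α_err = S_1/S_0.
  S_0^{−1} = 9^{−1} = 3 (mod 13), so α_err = 5·3 = 15 ≡ 2 = α_5. Error position i = 5.
  Consistency check: S_2/S_1 = 10·8 = 80 ≡ 2 = α_err ✓ (single-error assumption holds).
Step 4: error magnitude e = S_0/v_5 = S_0·∏_{j≠5}(α_5 − α_j) = 9·4 = 36 ≡ 10 (mod 13).
Step 5: correct position 5: c_5 = r_5 − e = 9 − 10 ≡ 12 (mod 13). Hence c = [5, 2, 7, 3, 12].
  Check: interpolating c through the α_i gives m(x) = 1 + 12·x (degree < 2) with m(α_i) = c_i for every i, so c is indeed a codeword.
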